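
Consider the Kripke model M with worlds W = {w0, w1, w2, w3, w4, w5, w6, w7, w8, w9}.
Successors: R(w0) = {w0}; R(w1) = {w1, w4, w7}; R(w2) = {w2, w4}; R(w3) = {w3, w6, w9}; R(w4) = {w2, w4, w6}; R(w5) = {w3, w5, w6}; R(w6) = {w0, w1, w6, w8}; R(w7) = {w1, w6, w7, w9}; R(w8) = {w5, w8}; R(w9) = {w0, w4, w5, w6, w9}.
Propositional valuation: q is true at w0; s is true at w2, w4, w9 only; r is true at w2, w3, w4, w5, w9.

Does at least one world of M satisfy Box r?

Let φ = Box r. Evaluate φ at each world:
  w0 (successors {w0}): φ is false.
  w1 (successors {w1, w4, w7}): φ is false.
  w2 (successors {w2, w4}): φ is true.
  w3 (successors {w3, w6, w9}): φ is false.
  w4 (successors {w2, w4, w6}): φ is false.
  w5 (successors {w3, w5, w6}): φ is false.
  w6 (successors {w0, w1, w6, w8}): φ is false.
  w7 (successors {w1, w6, w7, w9}): φ is false.
  w8 (successors {w5, w8}): φ is false.
  w9 (successors {w0, w4, w5, w6, w9}): φ is false.
Detail at w2 (witness):
  At w2: Box r requires r at every successor {w2, w4}.
    At w2: r is true.
    At w4: r is true.
  So Box r is true at w2.

Yes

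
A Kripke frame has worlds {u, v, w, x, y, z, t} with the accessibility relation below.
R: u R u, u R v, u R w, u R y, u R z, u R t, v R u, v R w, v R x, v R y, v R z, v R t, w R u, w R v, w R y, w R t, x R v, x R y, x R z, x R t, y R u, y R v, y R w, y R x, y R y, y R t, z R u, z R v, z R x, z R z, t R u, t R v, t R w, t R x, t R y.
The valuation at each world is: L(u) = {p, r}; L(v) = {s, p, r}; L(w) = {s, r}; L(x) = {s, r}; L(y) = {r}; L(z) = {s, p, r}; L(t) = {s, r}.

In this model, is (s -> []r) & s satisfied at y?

No

At y: s -> []r is true, s is false, so (s -> []r) & s is false.
  At y: s is false, []r is true, so s -> []r is true.
    At y: []r requires r at every successor {u, v, w, x, y, t}.
      At u: r is true.
      At v: r is true.
      At w: r is true.
      At x: r is true.
      At y: r is true.
      At t: r is true.
    So []r is true at y.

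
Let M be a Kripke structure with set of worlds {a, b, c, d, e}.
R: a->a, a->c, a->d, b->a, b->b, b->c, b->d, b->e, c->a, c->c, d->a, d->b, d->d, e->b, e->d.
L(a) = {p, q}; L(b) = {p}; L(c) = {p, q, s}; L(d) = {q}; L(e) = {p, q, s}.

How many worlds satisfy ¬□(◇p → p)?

Let φ = ¬□(◇p → p). Evaluate φ at each world:
  a (successors {a, c, d}): φ is true.
  b (successors {a, b, c, d, e}): φ is true.
  c (successors {a, c}): φ is false.
  d (successors {a, b, d}): φ is true.
  e (successors {b, d}): φ is true.
For instance, at c:
  At c: □(◇p → p) is true, so ¬□(◇p → p) is false.
    At c: □(◇p → p) requires ◇p → p at every successor {a, c}.
      At a: ◇p → p is true.
      At c: ◇p → p is true.
    So □(◇p → p) is true at c.
Satisfying worlds: {a, b, d, e}

4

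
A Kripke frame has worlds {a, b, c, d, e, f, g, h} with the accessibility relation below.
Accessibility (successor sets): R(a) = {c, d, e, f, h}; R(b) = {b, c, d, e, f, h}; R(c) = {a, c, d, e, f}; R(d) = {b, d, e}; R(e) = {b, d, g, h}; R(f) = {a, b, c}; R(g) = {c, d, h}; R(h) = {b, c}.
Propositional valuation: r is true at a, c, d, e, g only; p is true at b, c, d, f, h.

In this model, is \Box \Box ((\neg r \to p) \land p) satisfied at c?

Recall that \Box ψ holds at a world iff ψ holds at every accessible world, and \Diamond ψ holds iff ψ holds at some accessible world.
At c: \Box \Box ((\neg r \to p) \land p) requires \Box ((\neg r \to p) \land p) at every successor {a, c, d, e, f}.
  \Box ((\neg r \to p) \land p) fails at a, so \Box \Box ((\neg r \to p) \land p) is false at c.
    At a: \Box ((\neg r \to p) \land p) requires (\neg r \to p) \land p at every successor {c, d, e, f, h}.
      (\neg r \to p) \land p fails at e, so \Box ((\neg r \to p) \land p) is false at a.

No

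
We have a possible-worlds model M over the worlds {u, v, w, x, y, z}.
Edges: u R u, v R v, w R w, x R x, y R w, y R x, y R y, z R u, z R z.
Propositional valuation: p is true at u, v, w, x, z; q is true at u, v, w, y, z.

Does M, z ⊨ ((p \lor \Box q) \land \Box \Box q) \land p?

Yes

At z: (p \lor \Box q) \land \Box \Box q is true, p is true, so ((p \lor \Box q) \land \Box \Box q) \land p is true.
  At z: p \lor \Box q is true, \Box \Box q is true, so (p \lor \Box q) \land \Box \Box q is true.
    At z: p is true, \Box q is true, so p \lor \Box q is true.
      At z: \Box q requires q at every successor {u, z}.
        At u: q is true.
        At z: q is true.
      So \Box q is true at z.
    At z: \Box \Box q requires \Box q at every successor {u, z}.
      At u: \Box q is true.
      At z: \Box q is true.
    So \Box \Box q is true at z.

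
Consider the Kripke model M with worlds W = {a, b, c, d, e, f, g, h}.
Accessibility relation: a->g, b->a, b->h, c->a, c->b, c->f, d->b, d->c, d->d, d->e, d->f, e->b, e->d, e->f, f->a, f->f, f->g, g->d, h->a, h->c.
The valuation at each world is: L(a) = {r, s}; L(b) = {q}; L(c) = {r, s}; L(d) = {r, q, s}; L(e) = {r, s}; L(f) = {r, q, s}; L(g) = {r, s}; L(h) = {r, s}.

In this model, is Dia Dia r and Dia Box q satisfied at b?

At b: Dia Dia r is true, Dia Box q is false, so Dia Dia r and Dia Box q is false.
  At b: Dia Dia r requires Dia r at some successor in {a, h}.
    Dia r holds at a, so Dia Dia r is true at b.
      At a: Dia r requires r at some successor in {g}.
        r holds at g, so Dia r is true at a.
  At b: Dia Box q requires Box q at some successor in {a, h}.
    At a: Box q is false.
    At h: Box q is false.
  So Dia Box q is false at b.

No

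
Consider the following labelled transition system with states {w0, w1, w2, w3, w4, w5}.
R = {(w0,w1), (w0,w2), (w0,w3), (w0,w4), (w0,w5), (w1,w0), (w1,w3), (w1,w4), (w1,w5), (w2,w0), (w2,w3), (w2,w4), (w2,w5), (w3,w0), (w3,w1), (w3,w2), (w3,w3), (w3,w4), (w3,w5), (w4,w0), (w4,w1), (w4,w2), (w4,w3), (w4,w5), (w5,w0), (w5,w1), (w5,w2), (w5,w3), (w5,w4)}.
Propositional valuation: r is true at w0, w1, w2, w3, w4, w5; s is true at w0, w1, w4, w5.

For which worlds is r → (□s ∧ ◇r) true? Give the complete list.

none

Let φ = r → (□s ∧ ◇r). Evaluate φ at each world:
  w0 (successors {w1, w2, w3, w4, w5}): φ is false.
  w1 (successors {w0, w3, w4, w5}): φ is false.
  w2 (successors {w0, w3, w4, w5}): φ is false.
  w3 (successors {w0, w1, w2, w3, w4, w5}): φ is false.
  w4 (successors {w0, w1, w2, w3, w5}): φ is false.
  w5 (successors {w0, w1, w2, w3, w4}): φ is false.
For instance, at w0:
  At w0: r is true, □s ∧ ◇r is false, so r → (□s ∧ ◇r) is false.
    At w0: □s is false, ◇r is true, so □s ∧ ◇r is false.
      At w0: □s requires s at every successor {w1, w2, w3, w4, w5}.
        s fails at w2, so □s is false at w0.
      At w0: ◇r requires r at some successor in {w1, w2, w3, w4, w5}.
        r holds at w1, so ◇r is true at w0.
Satisfying worlds: none.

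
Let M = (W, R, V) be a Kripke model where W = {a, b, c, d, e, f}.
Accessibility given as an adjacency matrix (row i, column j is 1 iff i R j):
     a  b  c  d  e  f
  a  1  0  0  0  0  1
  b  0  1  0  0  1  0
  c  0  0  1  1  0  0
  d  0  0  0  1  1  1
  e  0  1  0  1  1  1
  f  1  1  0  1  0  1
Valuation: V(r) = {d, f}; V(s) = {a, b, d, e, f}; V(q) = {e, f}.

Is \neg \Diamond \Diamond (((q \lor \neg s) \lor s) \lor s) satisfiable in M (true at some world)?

No

Recall that \Diamond ψ holds at a world iff ψ holds at some accessible world.
Let φ = \neg \Diamond \Diamond (((q \lor \neg s) \lor s) \lor s). Evaluate φ at each world:
  a (successors {a, f}): φ is false.
  b (successors {b, e}): φ is false.
  c (successors {c, d}): φ is false.
  d (successors {d, e, f}): φ is false.
  e (successors {b, d, e, f}): φ is false.
  f (successors {a, b, d, f}): φ is false.
For instance, at f:
  At f: \Diamond \Diamond (((q \lor \neg s) \lor s) \lor s) is true, so \neg \Diamond \Diamond (((q \lor \neg s) \lor s) \lor s) is false.
    At f: \Diamond \Diamond (((q \lor \neg s) \lor s) \lor s) requires \Diamond (((q \lor \neg s) \lor s) \lor s) at some successor in {a, b, d, f}.
      \Diamond (((q \lor \neg s) \lor s) \lor s) holds at a, so \Diamond \Diamond (((q \lor \neg s) \lor s) \lor s) is true at f.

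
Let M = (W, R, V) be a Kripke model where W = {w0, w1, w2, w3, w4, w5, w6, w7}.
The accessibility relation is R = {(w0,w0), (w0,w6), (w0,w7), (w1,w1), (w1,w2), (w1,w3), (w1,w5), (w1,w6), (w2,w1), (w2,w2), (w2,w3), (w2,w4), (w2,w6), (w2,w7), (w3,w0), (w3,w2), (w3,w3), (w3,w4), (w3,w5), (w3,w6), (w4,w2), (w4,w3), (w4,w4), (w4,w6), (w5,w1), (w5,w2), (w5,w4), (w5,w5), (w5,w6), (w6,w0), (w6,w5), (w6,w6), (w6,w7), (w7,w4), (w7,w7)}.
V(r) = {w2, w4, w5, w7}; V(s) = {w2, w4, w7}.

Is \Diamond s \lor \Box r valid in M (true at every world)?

Yes

Let φ = \Diamond s \lor \Box r. Evaluate φ at each world:
  w0 (successors {w0, w6, w7}): φ is true.
  w1 (successors {w1, w2, w3, w5, w6}): φ is true.
  w2 (successors {w1, w2, w3, w4, w6, w7}): φ is true.
  w3 (successors {w0, w2, w3, w4, w5, w6}): φ is true.
  w4 (successors {w2, w3, w4, w6}): φ is true.
  w5 (successors {w1, w2, w4, w5, w6}): φ is true.
  w6 (successors {w0, w5, w6, w7}): φ is true.
  w7 (successors {w4, w7}): φ is true.
For instance, at w6:
  At w6: \Diamond s is true, \Box r is false, so \Diamond s \lor \Box r is true.
    At w6: \Diamond s requires s at some successor in {w0, w5, w6, w7}.
      s holds at w7, so \Diamond s is true at w6.
    At w6: \Box r requires r at every successor {w0, w5, w6, w7}.
      r fails at w0, so \Box r is false at w6.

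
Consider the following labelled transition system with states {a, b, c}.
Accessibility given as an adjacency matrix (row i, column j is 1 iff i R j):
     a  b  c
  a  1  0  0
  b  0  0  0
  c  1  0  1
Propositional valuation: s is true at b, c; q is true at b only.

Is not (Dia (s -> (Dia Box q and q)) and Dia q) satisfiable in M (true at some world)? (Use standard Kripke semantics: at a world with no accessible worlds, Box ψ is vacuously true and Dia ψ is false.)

Yes

Recall that Box ψ holds at a world iff ψ holds at every accessible world, and Dia ψ holds iff ψ holds at some accessible world.
Let φ = not (Dia (s -> (Dia Box q and q)) and Dia q). Evaluate φ at each world:
  a (successors {a}): φ is true.
  b (successors ∅): φ is true.
  c (successors {a, c}): φ is true.
Detail at a (witness):
  At a: Dia (s -> (Dia Box q and q)) and Dia q is false, so not (Dia (s -> (Dia Box q and q)) and Dia q) is true.
    At a: Dia (s -> (Dia Box q and q)) is true, Dia q is false, so Dia (s -> (Dia Box q and q)) and Dia q is false.
      At a: Dia (s -> (Dia Box q and q)) requires s -> (Dia Box q and q) at some successor in {a}.
        s -> (Dia Box q and q) holds at a, so Dia (s -> (Dia Box q and q)) is true at a.
      At a: Dia q requires q at some successor in {a}.
        At a: q is false.
      So Dia q is false at a.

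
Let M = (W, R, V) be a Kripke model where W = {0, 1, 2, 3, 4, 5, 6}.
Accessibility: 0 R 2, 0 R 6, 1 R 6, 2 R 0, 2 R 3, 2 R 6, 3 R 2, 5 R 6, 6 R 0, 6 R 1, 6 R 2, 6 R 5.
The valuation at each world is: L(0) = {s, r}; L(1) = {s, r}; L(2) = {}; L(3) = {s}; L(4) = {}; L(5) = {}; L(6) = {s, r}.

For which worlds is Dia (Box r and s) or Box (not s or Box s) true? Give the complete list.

Recall that Box ψ holds at a world iff ψ holds at every accessible world, and Dia ψ holds iff ψ holds at some accessible world.
Let φ = Dia (Box r and s) or Box (not s or Box s). Evaluate φ at each world:
  0 (successors {2, 6}): φ is false.
  1 (successors {6}): φ is false.
  2 (successors {0, 3, 6}): φ is false.
  3 (successors {2}): φ is true.
  4 (successors ∅): φ is true.
  5 (successors {6}): φ is false.
  6 (successors {0, 1, 2, 5}): φ is true.
For instance, at 3:
  At 3: Dia (Box r and s) is false, Box (not s or Box s) is true, so Dia (Box r and s) or Box (not s or Box s) is true.
    At 3: Dia (Box r and s) requires Box r and s at some successor in {2}.
      At 2: Box r and s is false.
    So Dia (Box r and s) is false at 3.
    At 3: Box (not s or Box s) requires not s or Box s at every successor {2}.
      At 2: not s or Box s is true.
    So Box (not s or Box s) is true at 3.
Satisfying worlds: {3, 4, 6}

3, 4, 6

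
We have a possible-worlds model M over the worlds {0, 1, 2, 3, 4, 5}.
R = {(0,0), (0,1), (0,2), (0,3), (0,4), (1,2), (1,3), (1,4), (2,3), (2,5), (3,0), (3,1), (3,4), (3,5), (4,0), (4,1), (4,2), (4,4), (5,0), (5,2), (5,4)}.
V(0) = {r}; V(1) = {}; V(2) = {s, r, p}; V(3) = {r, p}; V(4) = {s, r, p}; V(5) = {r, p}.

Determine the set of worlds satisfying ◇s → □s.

Recall that □ψ holds at a world iff ψ holds at every accessible world, and ◇ψ holds iff ψ holds at some accessible world.
Let φ = ◇s → □s. Evaluate φ at each world:
  0 (successors {0, 1, 2, 3, 4}): φ is false.
  1 (successors {2, 3, 4}): φ is false.
  2 (successors {3, 5}): φ is true.
  3 (successors {0, 1, 4, 5}): φ is false.
  4 (successors {0, 1, 2, 4}): φ is false.
  5 (successors {0, 2, 4}): φ is false.
For instance, at 0:
  At 0: ◇s is true, □s is false, so ◇s → □s is false.
    At 0: ◇s requires s at some successor in {0, 1, 2, 3, 4}.
      s holds at 2, so ◇s is true at 0.
    At 0: □s requires s at every successor {0, 1, 2, 3, 4}.
      s fails at 0, so □s is false at 0.
Satisfying worlds: {2}

2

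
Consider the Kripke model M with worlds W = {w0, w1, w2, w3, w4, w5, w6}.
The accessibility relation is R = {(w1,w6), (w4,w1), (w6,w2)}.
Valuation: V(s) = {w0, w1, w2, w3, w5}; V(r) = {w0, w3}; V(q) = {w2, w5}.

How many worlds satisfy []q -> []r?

6

Recall that []ψ holds at a world iff ψ holds at every accessible world, and <>ψ holds iff ψ holds at some accessible world.
Let φ = []q -> []r. Evaluate φ at each world:
  w0 (successors ∅): φ is true.
  w1 (successors {w6}): φ is true.
  w2 (successors ∅): φ is true.
  w3 (successors ∅): φ is true.
  w4 (successors {w1}): φ is true.
  w5 (successors ∅): φ is true.
  w6 (successors {w2}): φ is false.
For instance, at w6:
  At w6: []q is true, []r is false, so []q -> []r is false.
    At w6: []q requires q at every successor {w2}.
      At w2: q is true.
    So []q is true at w6.
    At w6: []r requires r at every successor {w2}.
      r fails at w2, so []r is false at w6.
Satisfying worlds: {w0, w1, w2, w3, w4, w5}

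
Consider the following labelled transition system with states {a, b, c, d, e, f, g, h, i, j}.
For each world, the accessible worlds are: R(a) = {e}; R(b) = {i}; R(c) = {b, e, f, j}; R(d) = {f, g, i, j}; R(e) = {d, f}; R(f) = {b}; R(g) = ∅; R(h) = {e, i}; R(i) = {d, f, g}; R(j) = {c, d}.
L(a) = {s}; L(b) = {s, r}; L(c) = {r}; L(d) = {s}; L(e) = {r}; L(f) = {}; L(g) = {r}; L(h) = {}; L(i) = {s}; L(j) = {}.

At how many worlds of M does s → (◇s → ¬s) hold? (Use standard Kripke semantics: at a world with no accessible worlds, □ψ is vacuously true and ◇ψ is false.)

Let φ = s → (◇s → ¬s). Evaluate φ at each world:
  a (successors {e}): φ is true.
  b (successors {i}): φ is false.
  c (successors {b, e, f, j}): φ is true.
  d (successors {f, g, i, j}): φ is false.
  e (successors {d, f}): φ is true.
  f (successors {b}): φ is true.
  g (successors ∅): φ is true.
  h (successors {e, i}): φ is true.
  i (successors {d, f, g}): φ is false.
  j (successors {c, d}): φ is true.
For instance, at b:
  At b: s is true, ◇s → ¬s is false, so s → (◇s → ¬s) is false.
    At b: ◇s is true, ¬s is false, so ◇s → ¬s is false.
      At b: ◇s requires s at some successor in {i}.
        s holds at i, so ◇s is true at b.
Satisfying worlds: {a, c, e, f, g, h, j}

7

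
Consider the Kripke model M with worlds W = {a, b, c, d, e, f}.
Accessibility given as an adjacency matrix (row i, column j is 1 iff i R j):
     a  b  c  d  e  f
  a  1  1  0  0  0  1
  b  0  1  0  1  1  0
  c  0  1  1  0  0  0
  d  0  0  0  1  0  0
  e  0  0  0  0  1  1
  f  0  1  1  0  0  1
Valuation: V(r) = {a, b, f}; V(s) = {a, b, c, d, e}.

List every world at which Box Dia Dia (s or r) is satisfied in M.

Let φ = Box Dia Dia (s or r). Evaluate φ at each world:
  a (successors {a, b, f}): φ is true.
  b (successors {b, d, e}): φ is true.
  c (successors {b, c}): φ is true.
  d (successors {d}): φ is true.
  e (successors {e, f}): φ is true.
  f (successors {b, c, f}): φ is true.
For instance, at b:
  At b: Box Dia Dia (s or r) requires Dia Dia (s or r) at every successor {b, d, e}.
      At b: Dia Dia (s or r) requires Dia (s or r) at some successor in {b, d, e}.
        Dia (s or r) holds at b, so Dia Dia (s or r) is true at b.
      At d: Dia Dia (s or r) requires Dia (s or r) at some successor in {d}.
        Dia (s or r) holds at d, so Dia Dia (s or r) is true at d.
      At e: Dia Dia (s or r) requires Dia (s or r) at some successor in {e, f}.
        Dia (s or r) holds at e, so Dia Dia (s or r) is true at e.
  So Box Dia Dia (s or r) is true at b.
Satisfying worlds: {a, b, c, d, e, f}

a, b, c, d, e, f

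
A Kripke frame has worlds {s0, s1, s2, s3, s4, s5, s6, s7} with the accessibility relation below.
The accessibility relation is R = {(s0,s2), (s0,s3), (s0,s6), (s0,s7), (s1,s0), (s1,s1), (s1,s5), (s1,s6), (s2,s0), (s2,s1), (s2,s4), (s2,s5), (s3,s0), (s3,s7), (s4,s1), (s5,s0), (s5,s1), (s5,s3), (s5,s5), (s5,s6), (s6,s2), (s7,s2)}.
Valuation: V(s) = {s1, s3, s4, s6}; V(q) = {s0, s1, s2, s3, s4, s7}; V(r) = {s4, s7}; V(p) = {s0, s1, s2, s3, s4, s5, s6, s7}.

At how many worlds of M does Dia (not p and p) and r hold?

Let φ = Dia (not p and p) and r. Evaluate φ at each world:
  s0 (successors {s2, s3, s6, s7}): φ is false.
  s1 (successors {s0, s1, s5, s6}): φ is false.
  s2 (successors {s0, s1, s4, s5}): φ is false.
  s3 (successors {s0, s7}): φ is false.
  s4 (successors {s1}): φ is false.
  s5 (successors {s0, s1, s3, s5, s6}): φ is false.
  s6 (successors {s2}): φ is false.
  s7 (successors {s2}): φ is false.
For instance, at s4:
  At s4: Dia (not p and p) is false, r is true, so Dia (not p and p) and r is false.
    At s4: Dia (not p and p) requires not p and p at some successor in {s1}.
      At s1: not p and p is false.
    So Dia (not p and p) is false at s4.
Satisfying worlds: none.

0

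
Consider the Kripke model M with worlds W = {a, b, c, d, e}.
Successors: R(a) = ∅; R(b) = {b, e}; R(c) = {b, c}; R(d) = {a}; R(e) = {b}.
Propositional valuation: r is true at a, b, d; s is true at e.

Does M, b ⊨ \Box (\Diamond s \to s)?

No

At b: \Box (\Diamond s \to s) requires \Diamond s \to s at every successor {b, e}.
  \Diamond s \to s fails at b, so \Box (\Diamond s \to s) is false at b.
    At b: \Diamond s is true, s is false, so \Diamond s \to s is false.
      At b: \Diamond s requires s at some successor in {b, e}.
        s holds at e, so \Diamond s is true at b.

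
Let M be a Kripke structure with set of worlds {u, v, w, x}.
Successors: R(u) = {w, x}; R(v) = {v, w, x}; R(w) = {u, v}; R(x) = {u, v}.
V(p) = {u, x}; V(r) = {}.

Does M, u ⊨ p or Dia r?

At u: p is true, Dia r is false, so p or Dia r is true.
  At u: Dia r requires r at some successor in {w, x}.
    At w: r is false.
    At x: r is false.
  So Dia r is false at u.

Yes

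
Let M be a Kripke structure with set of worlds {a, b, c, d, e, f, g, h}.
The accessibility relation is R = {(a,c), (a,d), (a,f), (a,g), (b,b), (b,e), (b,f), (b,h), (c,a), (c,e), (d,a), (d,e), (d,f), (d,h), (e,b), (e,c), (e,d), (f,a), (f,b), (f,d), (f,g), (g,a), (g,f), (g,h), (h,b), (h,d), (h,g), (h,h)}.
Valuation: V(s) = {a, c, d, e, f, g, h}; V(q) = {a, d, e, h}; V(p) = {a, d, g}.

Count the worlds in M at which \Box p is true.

0

Let φ = \Box p. Evaluate φ at each world:
  a (successors {c, d, f, g}): φ is false.
  b (successors {b, e, f, h}): φ is false.
  c (successors {a, e}): φ is false.
  d (successors {a, e, f, h}): φ is false.
  e (successors {b, c, d}): φ is false.
  f (successors {a, b, d, g}): φ is false.
  g (successors {a, f, h}): φ is false.
  h (successors {b, d, g, h}): φ is false.
For instance, at g:
  At g: \Box p requires p at every successor {a, f, h}.
    p fails at f, so \Box p is false at g.
Satisfying worlds: none.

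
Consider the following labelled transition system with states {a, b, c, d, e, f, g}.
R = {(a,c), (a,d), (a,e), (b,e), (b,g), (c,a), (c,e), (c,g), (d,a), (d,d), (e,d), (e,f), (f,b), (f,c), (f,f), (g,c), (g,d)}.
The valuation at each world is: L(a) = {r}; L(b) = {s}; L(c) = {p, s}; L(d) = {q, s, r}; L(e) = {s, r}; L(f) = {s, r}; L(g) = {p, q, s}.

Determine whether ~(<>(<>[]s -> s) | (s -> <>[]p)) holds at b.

No

At b: <>(<>[]s -> s) | (s -> <>[]p) is true, so ~(<>(<>[]s -> s) | (s -> <>[]p)) is false.
  At b: <>(<>[]s -> s) is true, s -> <>[]p is false, so <>(<>[]s -> s) | (s -> <>[]p) is true.
    At b: <>(<>[]s -> s) requires <>[]s -> s at some successor in {e, g}.
      <>[]s -> s holds at e, so <>(<>[]s -> s) is true at b.
    At b: s is true, <>[]p is false, so s -> <>[]p is false.
      At b: <>[]p requires []p at some successor in {e, g}.
        At e: []p is false.
        At g: []p is false.
      So <>[]p is false at b.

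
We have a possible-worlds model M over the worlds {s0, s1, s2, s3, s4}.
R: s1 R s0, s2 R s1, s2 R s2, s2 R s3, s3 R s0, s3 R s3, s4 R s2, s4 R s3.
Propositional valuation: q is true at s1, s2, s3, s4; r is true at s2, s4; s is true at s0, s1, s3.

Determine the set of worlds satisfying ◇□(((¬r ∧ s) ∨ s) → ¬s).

s1, s3

Recall that □ψ holds at a world iff ψ holds at every accessible world, and ◇ψ holds iff ψ holds at some accessible world.
Let φ = ◇□(((¬r ∧ s) ∨ s) → ¬s). Evaluate φ at each world:
  s0 (successors ∅): φ is false.
  s1 (successors {s0}): φ is true.
  s2 (successors {s1, s2, s3}): φ is false.
  s3 (successors {s0, s3}): φ is true.
  s4 (successors {s2, s3}): φ is false.
For instance, at s2:
  At s2: ◇□(((¬r ∧ s) ∨ s) → ¬s) requires □(((¬r ∧ s) ∨ s) → ¬s) at some successor in {s1, s2, s3}.
    At s1: □(((¬r ∧ s) ∨ s) → ¬s) is false.
    At s2: □(((¬r ∧ s) ∨ s) → ¬s) is false.
    At s3: □(((¬r ∧ s) ∨ s) → ¬s) is false.
  So ◇□(((¬r ∧ s) ∨ s) → ¬s) is false at s2.
Satisfying worlds: {s1, s3}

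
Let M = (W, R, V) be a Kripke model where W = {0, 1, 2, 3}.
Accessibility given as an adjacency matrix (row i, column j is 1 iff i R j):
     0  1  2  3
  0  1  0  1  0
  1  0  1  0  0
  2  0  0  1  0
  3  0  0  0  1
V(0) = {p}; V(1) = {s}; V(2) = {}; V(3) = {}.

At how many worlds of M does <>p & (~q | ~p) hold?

Let φ = <>p & (~q | ~p). Evaluate φ at each world:
  0 (successors {0, 2}): φ is true.
  1 (successors {1}): φ is false.
  2 (successors {2}): φ is false.
  3 (successors {3}): φ is false.
For instance, at 3:
  At 3: <>p is false, ~q | ~p is true, so <>p & (~q | ~p) is false.
    At 3: <>p requires p at some successor in {3}.
      At 3: p is false.
    So <>p is false at 3.
Satisfying worlds: {0}

1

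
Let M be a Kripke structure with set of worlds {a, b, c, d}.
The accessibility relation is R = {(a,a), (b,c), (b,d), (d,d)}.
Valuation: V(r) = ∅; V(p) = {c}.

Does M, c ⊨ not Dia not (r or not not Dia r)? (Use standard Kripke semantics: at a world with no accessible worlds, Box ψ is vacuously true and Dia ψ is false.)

Yes

Recall that Dia ψ holds at a world iff ψ holds at some accessible world.
At c: Dia not (r or not not Dia r) is false, so not Dia not (r or not not Dia r) is true.
  At c: no accessible worlds, so Dia not (r or not not Dia r) is false.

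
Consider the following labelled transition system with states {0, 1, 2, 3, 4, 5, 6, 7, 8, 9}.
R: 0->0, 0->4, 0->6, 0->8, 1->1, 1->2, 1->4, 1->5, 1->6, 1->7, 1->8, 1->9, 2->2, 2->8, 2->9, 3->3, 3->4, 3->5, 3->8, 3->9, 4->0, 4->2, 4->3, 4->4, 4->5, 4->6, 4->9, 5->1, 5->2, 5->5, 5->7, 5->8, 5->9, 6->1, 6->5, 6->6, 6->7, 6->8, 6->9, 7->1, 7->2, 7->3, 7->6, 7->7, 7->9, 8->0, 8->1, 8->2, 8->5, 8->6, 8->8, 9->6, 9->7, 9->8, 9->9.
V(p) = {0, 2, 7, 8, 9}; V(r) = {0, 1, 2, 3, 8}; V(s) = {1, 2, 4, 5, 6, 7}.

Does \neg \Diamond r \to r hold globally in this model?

Yes

Let φ = \neg \Diamond r \to r. Evaluate φ at each world:
  0 (successors {0, 4, 6, 8}): φ is true.
  1 (successors {1, 2, 4, 5, 6, 7, 8, 9}): φ is true.
  2 (successors {2, 8, 9}): φ is true.
  3 (successors {3, 4, 5, 8, 9}): φ is true.
  4 (successors {0, 2, 3, 4, 5, 6, 9}): φ is true.
  5 (successors {1, 2, 5, 7, 8, 9}): φ is true.
  6 (successors {1, 5, 6, 7, 8, 9}): φ is true.
  7 (successors {1, 2, 3, 6, 7, 9}): φ is true.
  8 (successors {0, 1, 2, 5, 6, 8}): φ is true.
  9 (successors {6, 7, 8, 9}): φ is true.
For instance, at 2:
  At 2: \neg \Diamond r is false, r is true, so \neg \Diamond r \to r is true.
    At 2: \Diamond r is true, so \neg \Diamond r is false.
      At 2: \Diamond r requires r at some successor in {2, 8, 9}.
        r holds at 2, so \Diamond r is true at 2.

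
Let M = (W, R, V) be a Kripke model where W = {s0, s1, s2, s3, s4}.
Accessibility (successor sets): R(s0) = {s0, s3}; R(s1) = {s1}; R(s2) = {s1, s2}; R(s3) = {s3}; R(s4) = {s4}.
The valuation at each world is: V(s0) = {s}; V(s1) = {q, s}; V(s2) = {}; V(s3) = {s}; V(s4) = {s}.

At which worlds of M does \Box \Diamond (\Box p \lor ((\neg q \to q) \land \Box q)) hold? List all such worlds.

Let φ = \Box \Diamond (\Box p \lor ((\neg q \to q) \land \Box q)). Evaluate φ at each world:
  s0 (successors {s0, s3}): φ is false.
  s1 (successors {s1}): φ is true.
  s2 (successors {s1, s2}): φ is true.
  s3 (successors {s3}): φ is false.
  s4 (successors {s4}): φ is false.
For instance, at s1:
  At s1: \Box \Diamond (\Box p \lor ((\neg q \to q) \land \Box q)) requires \Diamond (\Box p \lor ((\neg q \to q) \land \Box q)) at every successor {s1}.
      At s1: \Diamond (\Box p \lor ((\neg q \to q) \land \Box q)) requires \Box p \lor ((\neg q \to q) \land \Box q) at some successor in {s1}.
        \Box p \lor ((\neg q \to q) \land \Box q) holds at s1, so \Diamond (\Box p \lor ((\neg q \to q) \land \Box q)) is true at s1.
  So \Box \Diamond (\Box p \lor ((\neg q \to q) \land \Box q)) is true at s1.
Satisfying worlds: {s1, s2}

s1, s2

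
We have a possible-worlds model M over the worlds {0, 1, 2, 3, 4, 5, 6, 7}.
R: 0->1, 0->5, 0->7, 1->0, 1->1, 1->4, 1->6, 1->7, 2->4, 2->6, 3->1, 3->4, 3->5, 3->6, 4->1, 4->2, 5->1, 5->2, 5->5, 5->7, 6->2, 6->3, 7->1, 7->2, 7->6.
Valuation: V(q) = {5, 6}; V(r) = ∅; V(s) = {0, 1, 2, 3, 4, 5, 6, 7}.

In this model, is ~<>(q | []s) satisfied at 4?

No

At 4: <>(q | []s) is true, so ~<>(q | []s) is false.
  At 4: <>(q | []s) requires q | []s at some successor in {1, 2}.
    q | []s holds at 1, so <>(q | []s) is true at 4.
      At 1: q is false, []s is true, so q | []s is true.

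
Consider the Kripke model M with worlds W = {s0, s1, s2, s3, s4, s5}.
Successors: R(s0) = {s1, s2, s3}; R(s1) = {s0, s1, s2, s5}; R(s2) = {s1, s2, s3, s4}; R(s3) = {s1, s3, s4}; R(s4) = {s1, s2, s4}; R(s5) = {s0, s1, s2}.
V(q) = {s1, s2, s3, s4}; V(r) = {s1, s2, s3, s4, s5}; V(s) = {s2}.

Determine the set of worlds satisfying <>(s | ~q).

Recall that <>ψ holds at a world iff ψ holds at some accessible world.
Let φ = <>(s | ~q). Evaluate φ at each world:
  s0 (successors {s1, s2, s3}): φ is true.
  s1 (successors {s0, s1, s2, s5}): φ is true.
  s2 (successors {s1, s2, s3, s4}): φ is true.
  s3 (successors {s1, s3, s4}): φ is false.
  s4 (successors {s1, s2, s4}): φ is true.
  s5 (successors {s0, s1, s2}): φ is true.
For instance, at s2:
  At s2: <>(s | ~q) requires s | ~q at some successor in {s1, s2, s3, s4}.
    s | ~q holds at s2, so <>(s | ~q) is true at s2.
Satisfying worlds: {s0, s1, s2, s4, s5}

s0, s1, s2, s4, s5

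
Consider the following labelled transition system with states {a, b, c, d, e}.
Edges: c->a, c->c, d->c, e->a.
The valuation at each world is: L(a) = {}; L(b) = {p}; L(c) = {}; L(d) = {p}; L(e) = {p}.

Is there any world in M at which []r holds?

Let φ = []r. Evaluate φ at each world:
  a (successors ∅): φ is true.
  b (successors ∅): φ is true.
  c (successors {a, c}): φ is false.
  d (successors {c}): φ is false.
  e (successors {a}): φ is false.
Detail at a (witness):
  At a: no accessible worlds, so []r holds vacuously.

Yes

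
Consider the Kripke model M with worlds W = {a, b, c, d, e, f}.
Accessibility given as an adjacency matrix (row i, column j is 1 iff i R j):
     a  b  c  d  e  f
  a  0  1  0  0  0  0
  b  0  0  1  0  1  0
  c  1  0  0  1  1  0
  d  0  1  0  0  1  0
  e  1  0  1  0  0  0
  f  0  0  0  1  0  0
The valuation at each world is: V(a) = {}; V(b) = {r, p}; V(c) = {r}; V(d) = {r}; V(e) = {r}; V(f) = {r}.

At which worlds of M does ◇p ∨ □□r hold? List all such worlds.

a, d, f

Let φ = ◇p ∨ □□r. Evaluate φ at each world:
  a (successors {b}): φ is true.
  b (successors {c, e}): φ is false.
  c (successors {a, d, e}): φ is false.
  d (successors {b, e}): φ is true.
  e (successors {a, c}): φ is false.
  f (successors {d}): φ is true.
For instance, at a:
  At a: ◇p is true, □□r is true, so ◇p ∨ □□r is true.
    At a: ◇p requires p at some successor in {b}.
      p holds at b, so ◇p is true at a.
    At a: □□r requires □r at every successor {b}.
      At b: □r is true.
    So □□r is true at a.
Satisfying worlds: {a, d, f}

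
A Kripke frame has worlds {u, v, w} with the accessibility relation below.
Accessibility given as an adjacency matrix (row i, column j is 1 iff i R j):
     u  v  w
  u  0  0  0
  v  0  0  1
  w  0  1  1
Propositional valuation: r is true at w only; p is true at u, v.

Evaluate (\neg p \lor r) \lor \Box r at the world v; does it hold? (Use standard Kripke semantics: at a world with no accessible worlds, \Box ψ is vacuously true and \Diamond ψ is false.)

Yes

At v: \neg p \lor r is false, \Box r is true, so (\neg p \lor r) \lor \Box r is true.
  At v: \Box r requires r at every successor {w}.
    At w: r is true.
  So \Box r is true at v.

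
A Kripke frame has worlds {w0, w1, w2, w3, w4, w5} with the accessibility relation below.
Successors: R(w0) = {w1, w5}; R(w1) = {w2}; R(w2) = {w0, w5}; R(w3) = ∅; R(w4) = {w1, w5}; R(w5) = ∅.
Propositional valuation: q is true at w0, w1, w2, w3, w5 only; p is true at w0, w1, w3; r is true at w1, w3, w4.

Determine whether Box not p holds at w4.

Recall that Box ψ holds at a world iff ψ holds at every accessible world, and Dia ψ holds iff ψ holds at some accessible world.
At w4: Box not p requires not p at every successor {w1, w5}.
  not p fails at w1, so Box not p is false at w4.

No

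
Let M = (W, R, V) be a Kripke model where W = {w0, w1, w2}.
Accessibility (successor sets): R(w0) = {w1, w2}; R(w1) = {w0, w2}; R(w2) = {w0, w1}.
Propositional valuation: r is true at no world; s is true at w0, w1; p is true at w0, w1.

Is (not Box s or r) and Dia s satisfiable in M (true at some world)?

Yes

Let φ = (not Box s or r) and Dia s. Evaluate φ at each world:
  w0 (successors {w1, w2}): φ is true.
  w1 (successors {w0, w2}): φ is true.
  w2 (successors {w0, w1}): φ is false.
Detail at w0 (witness):
  At w0: not Box s or r is true, Dia s is true, so (not Box s or r) and Dia s is true.
    At w0: not Box s is true, r is false, so not Box s or r is true.
      At w0: Box s is false, so not Box s is true.
    At w0: Dia s requires s at some successor in {w1, w2}.
      s holds at w1, so Dia s is true at w0.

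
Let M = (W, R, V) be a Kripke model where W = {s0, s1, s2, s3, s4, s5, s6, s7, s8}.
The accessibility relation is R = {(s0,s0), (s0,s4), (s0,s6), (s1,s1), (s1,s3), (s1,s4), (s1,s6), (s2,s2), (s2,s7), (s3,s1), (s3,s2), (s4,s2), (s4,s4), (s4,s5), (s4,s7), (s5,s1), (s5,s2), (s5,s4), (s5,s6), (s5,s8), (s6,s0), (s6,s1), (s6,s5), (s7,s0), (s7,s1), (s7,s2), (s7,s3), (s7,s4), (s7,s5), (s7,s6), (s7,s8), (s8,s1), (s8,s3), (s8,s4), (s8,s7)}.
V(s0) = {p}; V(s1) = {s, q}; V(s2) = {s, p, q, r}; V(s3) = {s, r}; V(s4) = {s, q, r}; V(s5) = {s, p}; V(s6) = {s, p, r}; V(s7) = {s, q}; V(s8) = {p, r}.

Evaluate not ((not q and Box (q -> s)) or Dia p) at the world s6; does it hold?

No

Recall that Box ψ holds at a world iff ψ holds at every accessible world, and Dia ψ holds iff ψ holds at some accessible world.
At s6: (not q and Box (q -> s)) or Dia p is true, so not ((not q and Box (q -> s)) or Dia p) is false.
  At s6: not q and Box (q -> s) is true, Dia p is true, so (not q and Box (q -> s)) or Dia p is true.
    At s6: not q is true, Box (q -> s) is true, so not q and Box (q -> s) is true.
      At s6: Box (q -> s) requires q -> s at every successor {s0, s1, s5}.
        At s0: q -> s is true.
        At s1: q -> s is true.
        At s5: q -> s is true.
      So Box (q -> s) is true at s6.
    At s6: Dia p requires p at some successor in {s0, s1, s5}.
      p holds at s0, so Dia p is true at s6.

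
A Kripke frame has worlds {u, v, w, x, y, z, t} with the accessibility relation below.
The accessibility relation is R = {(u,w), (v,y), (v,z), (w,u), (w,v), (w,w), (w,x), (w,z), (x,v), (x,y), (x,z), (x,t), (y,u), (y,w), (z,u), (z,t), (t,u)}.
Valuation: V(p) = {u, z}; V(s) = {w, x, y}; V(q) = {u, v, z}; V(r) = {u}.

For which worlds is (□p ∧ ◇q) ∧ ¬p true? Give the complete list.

t

Let φ = (□p ∧ ◇q) ∧ ¬p. Evaluate φ at each world:
  u (successors {w}): φ is false.
  v (successors {y, z}): φ is false.
  w (successors {u, v, w, x, z}): φ is false.
  x (successors {v, y, z, t}): φ is false.
  y (successors {u, w}): φ is false.
  z (successors {u, t}): φ is false.
  t (successors {u}): φ is true.
For instance, at w:
  At w: □p ∧ ◇q is false, ¬p is true, so (□p ∧ ◇q) ∧ ¬p is false.
    At w: □p is false, ◇q is true, so □p ∧ ◇q is false.
      At w: □p requires p at every successor {u, v, w, x, z}.
        p fails at v, so □p is false at w.
      At w: ◇q requires q at some successor in {u, v, w, x, z}.
        q holds at u, so ◇q is true at w.
Satisfying worlds: {t}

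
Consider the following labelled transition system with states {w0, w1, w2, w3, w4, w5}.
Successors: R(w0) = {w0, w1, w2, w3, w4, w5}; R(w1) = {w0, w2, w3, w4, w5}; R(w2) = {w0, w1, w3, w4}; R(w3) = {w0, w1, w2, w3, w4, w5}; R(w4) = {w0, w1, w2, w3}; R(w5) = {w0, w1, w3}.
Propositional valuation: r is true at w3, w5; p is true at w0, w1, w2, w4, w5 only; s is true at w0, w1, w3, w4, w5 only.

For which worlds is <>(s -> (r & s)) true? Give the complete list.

Let φ = <>(s -> (r & s)). Evaluate φ at each world:
  w0 (successors {w0, w1, w2, w3, w4, w5}): φ is true.
  w1 (successors {w0, w2, w3, w4, w5}): φ is true.
  w2 (successors {w0, w1, w3, w4}): φ is true.
  w3 (successors {w0, w1, w2, w3, w4, w5}): φ is true.
  w4 (successors {w0, w1, w2, w3}): φ is true.
  w5 (successors {w0, w1, w3}): φ is true.
For instance, at w5:
  At w5: <>(s -> (r & s)) requires s -> (r & s) at some successor in {w0, w1, w3}.
    s -> (r & s) holds at w3, so <>(s -> (r & s)) is true at w5.
Satisfying worlds: {w0, w1, w2, w3, w4, w5}

w0, w1, w2, w3, w4, w5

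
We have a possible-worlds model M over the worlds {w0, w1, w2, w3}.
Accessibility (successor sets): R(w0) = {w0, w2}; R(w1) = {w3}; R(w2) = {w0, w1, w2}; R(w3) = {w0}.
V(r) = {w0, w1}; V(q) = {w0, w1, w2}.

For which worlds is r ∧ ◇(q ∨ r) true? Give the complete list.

Let φ = r ∧ ◇(q ∨ r). Evaluate φ at each world:
  w0 (successors {w0, w2}): φ is true.
  w1 (successors {w3}): φ is false.
  w2 (successors {w0, w1, w2}): φ is false.
  w3 (successors {w0}): φ is false.
For instance, at w2:
  At w2: r is false, ◇(q ∨ r) is true, so r ∧ ◇(q ∨ r) is false.
    At w2: ◇(q ∨ r) requires q ∨ r at some successor in {w0, w1, w2}.
      q ∨ r holds at w0, so ◇(q ∨ r) is true at w2.
Satisfying worlds: {w0}

w0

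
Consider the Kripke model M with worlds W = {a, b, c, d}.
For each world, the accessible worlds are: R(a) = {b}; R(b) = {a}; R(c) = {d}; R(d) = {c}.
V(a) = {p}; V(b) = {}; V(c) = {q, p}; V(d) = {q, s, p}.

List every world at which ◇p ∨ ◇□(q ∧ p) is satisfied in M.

Let φ = ◇p ∨ ◇□(q ∧ p). Evaluate φ at each world:
  a (successors {b}): φ is false.
  b (successors {a}): φ is true.
  c (successors {d}): φ is true.
  d (successors {c}): φ is true.
For instance, at c:
  At c: ◇p is true, ◇□(q ∧ p) is true, so ◇p ∨ ◇□(q ∧ p) is true.
    At c: ◇p requires p at some successor in {d}.
      p holds at d, so ◇p is true at c.
    At c: ◇□(q ∧ p) requires □(q ∧ p) at some successor in {d}.
      □(q ∧ p) holds at d, so ◇□(q ∧ p) is true at c.
Satisfying worlds: {b, c, d}

b, c, d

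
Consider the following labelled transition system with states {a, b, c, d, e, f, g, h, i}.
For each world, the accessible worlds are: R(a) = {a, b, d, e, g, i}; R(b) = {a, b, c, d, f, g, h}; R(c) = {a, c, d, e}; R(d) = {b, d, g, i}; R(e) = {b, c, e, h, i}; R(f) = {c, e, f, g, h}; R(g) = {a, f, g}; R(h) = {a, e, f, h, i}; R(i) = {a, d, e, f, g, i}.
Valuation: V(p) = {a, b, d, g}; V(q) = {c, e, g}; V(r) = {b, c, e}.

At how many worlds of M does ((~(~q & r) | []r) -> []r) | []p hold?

1

Recall that []ψ holds at a world iff ψ holds at every accessible world, and <>ψ holds iff ψ holds at some accessible world.
Let φ = ((~(~q & r) | []r) -> []r) | []p. Evaluate φ at each world:
  a (successors {a, b, d, e, g, i}): φ is false.
  b (successors {a, b, c, d, f, g, h}): φ is true.
  c (successors {a, c, d, e}): φ is false.
  d (successors {b, d, g, i}): φ is false.
  e (successors {b, c, e, h, i}): φ is false.
  f (successors {c, e, f, g, h}): φ is false.
  g (successors {a, f, g}): φ is false.
  h (successors {a, e, f, h, i}): φ is false.
  i (successors {a, d, e, f, g, i}): φ is false.
For instance, at a:
  At a: (~(~q & r) | []r) -> []r is false, []p is false, so ((~(~q & r) | []r) -> []r) | []p is false.
    At a: ~(~q & r) | []r is true, []r is false, so (~(~q & r) | []r) -> []r is false.
      At a: ~(~q & r) is true, []r is false, so ~(~q & r) | []r is true.
      At a: []r requires r at every successor {a, b, d, e, g, i}.
        r fails at a, so []r is false at a.
    At a: []p requires p at every successor {a, b, d, e, g, i}.
      p fails at e, so []p is false at a.
Satisfying worlds: {b}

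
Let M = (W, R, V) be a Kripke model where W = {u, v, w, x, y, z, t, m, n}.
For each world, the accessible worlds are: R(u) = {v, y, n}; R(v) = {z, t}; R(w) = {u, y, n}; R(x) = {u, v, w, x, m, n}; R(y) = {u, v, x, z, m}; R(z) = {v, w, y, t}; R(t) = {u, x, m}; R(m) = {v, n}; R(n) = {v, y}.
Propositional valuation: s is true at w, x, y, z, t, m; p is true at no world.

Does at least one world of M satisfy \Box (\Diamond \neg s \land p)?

Let φ = \Box (\Diamond \neg s \land p). Evaluate φ at each world:
  u (successors {v, y, n}): φ is false.
  v (successors {z, t}): φ is false.
  w (successors {u, y, n}): φ is false.
  x (successors {u, v, w, x, m, n}): φ is false.
  y (successors {u, v, x, z, m}): φ is false.
  z (successors {v, w, y, t}): φ is false.
  t (successors {u, x, m}): φ is false.
  m (successors {v, n}): φ is false.
  n (successors {v, y}): φ is false.
For instance, at u:
  At u: \Box (\Diamond \neg s \land p) requires \Diamond \neg s \land p at every successor {v, y, n}.
    \Diamond \neg s \land p fails at v, so \Box (\Diamond \neg s \land p) is false at u.
      At v: \Diamond \neg s is false, p is false, so \Diamond \neg s \land p is false.

No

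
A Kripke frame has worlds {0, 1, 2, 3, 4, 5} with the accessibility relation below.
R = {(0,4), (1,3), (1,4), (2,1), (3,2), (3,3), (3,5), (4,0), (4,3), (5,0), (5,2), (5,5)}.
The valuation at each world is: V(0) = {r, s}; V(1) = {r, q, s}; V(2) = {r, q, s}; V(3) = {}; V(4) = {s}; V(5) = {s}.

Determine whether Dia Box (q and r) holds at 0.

No

At 0: Dia Box (q and r) requires Box (q and r) at some successor in {4}.
  At 4: Box (q and r) is false.
So Dia Box (q and r) is false at 0.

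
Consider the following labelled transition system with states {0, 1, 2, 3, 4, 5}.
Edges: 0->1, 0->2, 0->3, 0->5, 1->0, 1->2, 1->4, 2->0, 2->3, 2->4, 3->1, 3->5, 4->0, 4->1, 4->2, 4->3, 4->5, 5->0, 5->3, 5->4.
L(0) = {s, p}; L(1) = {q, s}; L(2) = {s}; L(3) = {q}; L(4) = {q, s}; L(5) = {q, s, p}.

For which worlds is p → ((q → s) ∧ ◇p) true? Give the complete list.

0, 1, 2, 3, 4, 5

Let φ = p → ((q → s) ∧ ◇p). Evaluate φ at each world:
  0 (successors {1, 2, 3, 5}): φ is true.
  1 (successors {0, 2, 4}): φ is true.
  2 (successors {0, 3, 4}): φ is true.
  3 (successors {1, 5}): φ is true.
  4 (successors {0, 1, 2, 3, 5}): φ is true.
  5 (successors {0, 3, 4}): φ is true.
For instance, at 1:
  At 1: p is false, (q → s) ∧ ◇p is true, so p → ((q → s) ∧ ◇p) is true.
    At 1: q → s is true, ◇p is true, so (q → s) ∧ ◇p is true.
      At 1: ◇p requires p at some successor in {0, 2, 4}.
        p holds at 0, so ◇p is true at 1.
Satisfying worlds: {0, 1, 2, 3, 4, 5}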